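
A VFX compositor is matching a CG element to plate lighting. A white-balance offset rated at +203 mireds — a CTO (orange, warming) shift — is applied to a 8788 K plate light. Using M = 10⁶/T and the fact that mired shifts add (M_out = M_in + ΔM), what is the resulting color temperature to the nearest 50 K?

M_in = 10⁶/8788 = 113.79 mireds.
M_out = 113.79 + (+203) = 316.79 mireds.
T_out = 10⁶/316.79 = 3156.7 K → 3150 K.

3150 K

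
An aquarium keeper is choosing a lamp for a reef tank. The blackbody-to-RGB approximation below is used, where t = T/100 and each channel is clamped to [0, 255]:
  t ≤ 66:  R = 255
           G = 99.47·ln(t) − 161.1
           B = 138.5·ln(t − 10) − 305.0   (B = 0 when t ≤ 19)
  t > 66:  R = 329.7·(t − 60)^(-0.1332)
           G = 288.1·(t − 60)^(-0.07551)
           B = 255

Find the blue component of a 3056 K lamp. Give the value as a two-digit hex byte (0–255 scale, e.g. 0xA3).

0x72

t = 3056/100 = 30.56; the t ≤ 66 branch applies.
B = 138.5·ln(30.56 − 10) − 305.0 = 138.5·ln 20.56 − 305.0 = 138.5·3.0233 − 305.0 = 113.734.
Rounded: 114; in hex, 0x72.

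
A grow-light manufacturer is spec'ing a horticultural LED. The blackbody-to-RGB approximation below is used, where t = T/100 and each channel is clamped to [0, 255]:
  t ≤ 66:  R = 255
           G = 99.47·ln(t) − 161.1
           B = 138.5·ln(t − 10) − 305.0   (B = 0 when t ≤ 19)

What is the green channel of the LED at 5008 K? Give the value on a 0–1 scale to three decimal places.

0.895

t = 5008/100 = 50.08; the t ≤ 66 branch applies.
G = 99.47·ln 50.08 − 161.1 = 99.47·3.9136 − 161.1 = 228.188.
On a 0–1 scale: 228.188/255 = 0.8949 → 0.895.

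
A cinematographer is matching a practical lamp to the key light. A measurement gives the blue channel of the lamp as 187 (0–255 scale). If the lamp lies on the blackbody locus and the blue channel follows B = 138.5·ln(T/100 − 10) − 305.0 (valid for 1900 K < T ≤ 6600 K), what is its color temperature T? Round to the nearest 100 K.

ln(t − 10) = (187 + 305.0) / 138.5 = 3.5523.
t − 10 = e^3.5523 = 34.895, so t = 44.895.
T = 100·t = 4490 K → 4500 K to the nearest 100 K.

4500 K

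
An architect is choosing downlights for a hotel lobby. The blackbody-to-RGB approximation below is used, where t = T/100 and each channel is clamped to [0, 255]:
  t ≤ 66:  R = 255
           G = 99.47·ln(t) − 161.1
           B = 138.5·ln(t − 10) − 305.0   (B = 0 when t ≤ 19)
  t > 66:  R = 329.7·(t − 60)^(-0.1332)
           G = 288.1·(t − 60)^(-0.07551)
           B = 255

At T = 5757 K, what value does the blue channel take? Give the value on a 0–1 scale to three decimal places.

0.902

t = 5757/100 = 57.57; the t ≤ 66 branch applies.
B = 138.5·ln(57.57 − 10) − 305.0 = 138.5·ln 47.57 − 305.0 = 138.5·3.8622 − 305.0 = 229.915.
On a 0–1 scale: 229.915/255 = 0.9016 → 0.902.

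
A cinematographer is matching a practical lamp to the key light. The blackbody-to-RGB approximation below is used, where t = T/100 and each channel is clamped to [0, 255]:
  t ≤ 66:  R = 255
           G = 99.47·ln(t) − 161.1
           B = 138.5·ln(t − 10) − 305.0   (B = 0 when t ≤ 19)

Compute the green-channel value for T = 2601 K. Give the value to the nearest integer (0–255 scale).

163

t = 2601/100 = 26.01; the t ≤ 66 branch applies.
G = 99.47·ln 26.01 − 161.1 = 99.47·3.2585 − 161.1 = 163.021.
Rounded: 163.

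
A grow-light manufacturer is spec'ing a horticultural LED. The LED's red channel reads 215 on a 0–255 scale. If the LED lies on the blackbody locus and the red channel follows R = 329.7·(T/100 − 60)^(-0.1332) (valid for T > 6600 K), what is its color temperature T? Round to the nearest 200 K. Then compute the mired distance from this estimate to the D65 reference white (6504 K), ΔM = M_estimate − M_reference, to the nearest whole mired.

-35 mireds

(t − 60)^(-0.1332) = 215/329.7 = 0.65211.
t − 60 = 0.65211^(1/-0.1332) = 0.65211^(-7.508) = 24.774, so t = 84.774.
T = 100·t = 8477 K → 8400 K to the nearest 200 K.
M_estimate = 10⁶/8400 = 119.05; M_reference = 10⁶/6504 = 153.75.
ΔM = 119.05 − 153.75 = -34.70 → -35 mireds.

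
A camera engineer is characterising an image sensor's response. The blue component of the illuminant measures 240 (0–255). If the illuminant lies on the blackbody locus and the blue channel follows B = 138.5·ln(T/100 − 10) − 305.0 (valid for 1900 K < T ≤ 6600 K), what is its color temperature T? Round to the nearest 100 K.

6100 K

ln(t − 10) = (240 + 305.0) / 138.5 = 3.9350.
t − 10 = e^3.9350 = 51.163, so t = 61.163.
T = 100·t = 6116 K → 6100 K to the nearest 100 K.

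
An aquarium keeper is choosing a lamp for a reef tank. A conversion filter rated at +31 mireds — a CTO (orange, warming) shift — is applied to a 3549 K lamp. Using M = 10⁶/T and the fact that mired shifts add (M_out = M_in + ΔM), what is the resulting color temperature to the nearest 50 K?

3200 K

M_in = 10⁶/3549 = 281.77 mireds.
M_out = 281.77 + (+31) = 312.77 mireds.
T_out = 10⁶/312.77 = 3197.2 K → 3200 K.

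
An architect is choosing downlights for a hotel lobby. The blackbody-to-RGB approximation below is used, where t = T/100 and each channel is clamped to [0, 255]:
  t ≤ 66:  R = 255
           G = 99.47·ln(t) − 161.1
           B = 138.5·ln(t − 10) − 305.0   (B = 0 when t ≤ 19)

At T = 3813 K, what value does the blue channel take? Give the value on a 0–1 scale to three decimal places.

0.616

t = 3813/100 = 38.13; the t ≤ 66 branch applies.
B = 138.5·ln(38.13 − 10) − 305.0 = 138.5·ln 28.13 − 305.0 = 138.5·3.3368 − 305.0 = 157.152.
On a 0–1 scale: 157.152/255 = 0.6163 → 0.616.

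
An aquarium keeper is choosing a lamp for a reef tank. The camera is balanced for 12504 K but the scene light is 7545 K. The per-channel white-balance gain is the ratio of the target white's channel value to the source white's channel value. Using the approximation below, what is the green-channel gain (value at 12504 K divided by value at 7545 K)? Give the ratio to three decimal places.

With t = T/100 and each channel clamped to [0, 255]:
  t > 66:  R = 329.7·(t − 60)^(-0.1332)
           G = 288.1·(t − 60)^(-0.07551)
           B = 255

0.897

At 7545 K (t = 75.45):
  G = 288.1·(75.45 − 60)^(-0.07551) = 288.1·15.45^(-0.07551) = 288.1·0.81325 = 234.297.
At 12504 K (t = 125.04):
  G = 288.1·(125.04 − 60)^(-0.07551) = 288.1·65.04^(-0.07551) = 288.1·0.72960 = 210.199.
Gain = 210.199 / 234.297 = 0.8971 → 0.897.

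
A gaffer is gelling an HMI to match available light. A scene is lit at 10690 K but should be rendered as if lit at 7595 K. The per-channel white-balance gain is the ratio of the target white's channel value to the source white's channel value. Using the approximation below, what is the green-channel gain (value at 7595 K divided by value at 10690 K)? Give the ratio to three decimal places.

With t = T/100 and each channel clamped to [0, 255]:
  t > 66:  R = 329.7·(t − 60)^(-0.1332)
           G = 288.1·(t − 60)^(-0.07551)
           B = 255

At 10690 K (t = 106.9):
  G = 288.1·(106.9 − 60)^(-0.07551) = 288.1·46.9^(-0.07551) = 288.1·0.74784 = 215.453.
At 7595 K (t = 75.95):
  G = 288.1·(75.95 − 60)^(-0.07551) = 288.1·15.95^(-0.07551) = 288.1·0.81130 = 233.734.
Gain = 233.734 / 215.453 = 1.0849 → 1.085.

1.085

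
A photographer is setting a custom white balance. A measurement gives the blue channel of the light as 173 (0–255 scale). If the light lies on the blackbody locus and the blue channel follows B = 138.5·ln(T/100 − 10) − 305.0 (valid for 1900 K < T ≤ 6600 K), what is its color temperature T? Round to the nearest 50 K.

ln(t − 10) = (173 + 305.0) / 138.5 = 3.4513.
t − 10 = e^3.4513 = 31.540, so t = 41.540.
T = 100·t = 4154 K → 4150 K to the nearest 50 K.

4150 K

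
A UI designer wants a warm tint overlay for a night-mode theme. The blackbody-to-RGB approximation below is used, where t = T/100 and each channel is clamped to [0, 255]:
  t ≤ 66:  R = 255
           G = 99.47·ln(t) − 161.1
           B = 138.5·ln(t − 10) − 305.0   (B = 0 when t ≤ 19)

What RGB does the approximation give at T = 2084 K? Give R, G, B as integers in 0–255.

t = 2084/100 = 20.84; the t ≤ 66 branch applies.
R = 255 by definition for t ≤ 66.
G = 99.47·ln 20.84 − 161.1 = 99.47·3.0369 − 161.1 = 140.978.
B = 138.5·ln(20.84 − 10) − 305.0 = 138.5·ln 10.84 − 305.0 = 138.5·2.3832 − 305.0 = 25.079.
Rounded: (255, 141, 25).

R=255, G=141, B=25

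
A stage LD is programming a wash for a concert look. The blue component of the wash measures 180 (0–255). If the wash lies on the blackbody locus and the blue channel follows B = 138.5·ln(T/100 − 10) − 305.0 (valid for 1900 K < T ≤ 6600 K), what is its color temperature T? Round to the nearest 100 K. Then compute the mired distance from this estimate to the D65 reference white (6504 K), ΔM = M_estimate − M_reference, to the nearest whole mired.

+79 mireds

ln(t − 10) = (180 + 305.0) / 138.5 = 3.5018.
t − 10 = e^3.5018 = 33.175, so t = 43.175.
T = 100·t = 4318 K → 4300 K to the nearest 100 K.
M_estimate = 10⁶/4300 = 232.56; M_reference = 10⁶/6504 = 153.75.
ΔM = 232.56 − 153.75 = 78.81 → +79 mireds.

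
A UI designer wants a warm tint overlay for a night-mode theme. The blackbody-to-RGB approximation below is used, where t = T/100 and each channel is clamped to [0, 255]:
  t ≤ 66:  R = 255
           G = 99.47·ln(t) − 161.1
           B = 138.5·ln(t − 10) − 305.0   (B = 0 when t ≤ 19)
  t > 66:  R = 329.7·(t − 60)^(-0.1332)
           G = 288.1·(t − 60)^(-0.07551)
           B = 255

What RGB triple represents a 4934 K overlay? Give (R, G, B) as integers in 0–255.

t = 4934/100 = 49.34; the t ≤ 66 branch applies.
R = 255 by definition for t ≤ 66.
G = 99.47·ln 49.34 − 161.1 = 99.47·3.8987 − 161.1 = 226.707.
B = 138.5·ln(49.34 − 10) − 305.0 = 138.5·ln 39.34 − 305.0 = 138.5·3.6722 − 305.0 = 203.605.
Rounded: (255, 227, 204).

(255, 227, 204)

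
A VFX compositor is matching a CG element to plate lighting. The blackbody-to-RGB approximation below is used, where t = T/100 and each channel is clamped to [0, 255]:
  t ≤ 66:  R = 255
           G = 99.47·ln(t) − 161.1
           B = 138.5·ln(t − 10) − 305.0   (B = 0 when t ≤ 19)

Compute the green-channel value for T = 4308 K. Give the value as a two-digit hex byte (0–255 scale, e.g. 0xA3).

t = 4308/100 = 43.08; the t ≤ 66 branch applies.
G = 99.47·ln 43.08 − 161.1 = 99.47·3.7631 − 161.1 = 213.211.
Rounded: 213; in hex, 0xD5.

0xD5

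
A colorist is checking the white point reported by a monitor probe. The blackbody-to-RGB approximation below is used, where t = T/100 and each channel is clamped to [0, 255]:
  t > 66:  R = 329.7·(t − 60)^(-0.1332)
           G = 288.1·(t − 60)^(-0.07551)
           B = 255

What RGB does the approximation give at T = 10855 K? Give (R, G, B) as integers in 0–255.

t = 10855/100 = 108.55; the t > 66 branch applies.
R = 329.7·(108.55 − 60)^(-0.1332) = 329.7·48.55^(-0.1332) = 329.7·0.59621 = 196.571.
G = 288.1·(108.55 − 60)^(-0.07551) = 288.1·48.55^(-0.07551) = 288.1·0.74589 = 214.891.
B = 255 by definition for t > 66.
Rounded: (197, 215, 255).

(197, 215, 255)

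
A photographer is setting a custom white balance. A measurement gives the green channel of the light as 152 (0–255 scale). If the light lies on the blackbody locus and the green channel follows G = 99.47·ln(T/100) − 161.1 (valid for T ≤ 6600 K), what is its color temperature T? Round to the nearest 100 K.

ln t = (152 + 161.1) / 99.47 = 3.1477.
t = e^3.1477 = 23.282.
T = 100·t = 2328 K → 2300 K to the nearest 100 K.

2300 K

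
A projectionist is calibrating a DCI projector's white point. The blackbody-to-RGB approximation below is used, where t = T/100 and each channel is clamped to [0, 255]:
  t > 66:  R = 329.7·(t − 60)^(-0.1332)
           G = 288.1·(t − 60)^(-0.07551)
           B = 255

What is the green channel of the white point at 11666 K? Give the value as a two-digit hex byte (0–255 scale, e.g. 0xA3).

t = 11666/100 = 116.66; the t > 66 branch applies.
G = 288.1·(116.66 − 60)^(-0.07551) = 288.1·56.66^(-0.07551) = 288.1·0.73724 = 212.399.
Rounded: 212; in hex, 0xD4.

0xD4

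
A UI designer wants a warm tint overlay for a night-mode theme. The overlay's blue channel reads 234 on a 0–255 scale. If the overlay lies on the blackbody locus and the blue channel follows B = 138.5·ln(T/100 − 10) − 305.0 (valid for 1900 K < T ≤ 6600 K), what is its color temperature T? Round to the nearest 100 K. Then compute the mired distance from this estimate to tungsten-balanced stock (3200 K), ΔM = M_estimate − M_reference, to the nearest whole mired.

ln(t − 10) = (234 + 305.0) / 138.5 = 3.8917.
t − 10 = e^3.8917 = 48.994, so t = 58.994.
T = 100·t = 5899 K → 5900 K to the nearest 100 K.
M_estimate = 10⁶/5900 = 169.49; M_reference = 10⁶/3200 = 312.50.
ΔM = 169.49 − 312.50 = -143.01 → -143 mireds.

-143 mireds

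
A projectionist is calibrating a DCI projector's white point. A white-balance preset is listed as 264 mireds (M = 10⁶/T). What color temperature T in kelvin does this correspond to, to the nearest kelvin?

T = 10⁶ / 264 = 3787.88 K → 3788 K.

3788 K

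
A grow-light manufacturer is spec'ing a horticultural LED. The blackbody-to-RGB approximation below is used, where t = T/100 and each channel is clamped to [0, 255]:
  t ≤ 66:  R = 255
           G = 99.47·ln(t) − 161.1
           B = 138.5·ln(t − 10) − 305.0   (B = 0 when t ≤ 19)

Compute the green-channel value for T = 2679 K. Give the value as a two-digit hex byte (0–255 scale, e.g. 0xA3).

t = 2679/100 = 26.79; the t ≤ 66 branch applies.
G = 99.47·ln 26.79 − 161.1 = 99.47·3.2880 − 161.1 = 165.960.
Rounded: 166; in hex, 0xA6.

0xA6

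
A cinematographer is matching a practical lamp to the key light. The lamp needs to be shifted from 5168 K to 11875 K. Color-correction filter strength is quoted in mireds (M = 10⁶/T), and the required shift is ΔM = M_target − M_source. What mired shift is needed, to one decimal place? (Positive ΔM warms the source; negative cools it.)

M_source = 10⁶/5168 = 193.498; M_target = 10⁶/11875 = 84.211.
ΔM = 84.211 − 193.498 = -109.288 → -109.3 mireds, a cooling shift.

-109.3 mireds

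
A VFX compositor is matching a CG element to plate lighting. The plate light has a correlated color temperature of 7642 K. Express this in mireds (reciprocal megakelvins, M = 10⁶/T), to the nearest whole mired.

M = 10⁶ / 7642 = 130.856 → 131 mireds.

131 mireds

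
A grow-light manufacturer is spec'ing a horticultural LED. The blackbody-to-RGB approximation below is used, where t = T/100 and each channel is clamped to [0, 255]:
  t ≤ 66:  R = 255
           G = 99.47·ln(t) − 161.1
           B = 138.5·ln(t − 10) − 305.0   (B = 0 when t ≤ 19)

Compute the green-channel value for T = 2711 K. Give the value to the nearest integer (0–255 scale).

t = 2711/100 = 27.11; the t ≤ 66 branch applies.
G = 99.47·ln 27.11 − 161.1 = 99.47·3.2999 − 161.1 = 167.141.
Rounded: 167.

167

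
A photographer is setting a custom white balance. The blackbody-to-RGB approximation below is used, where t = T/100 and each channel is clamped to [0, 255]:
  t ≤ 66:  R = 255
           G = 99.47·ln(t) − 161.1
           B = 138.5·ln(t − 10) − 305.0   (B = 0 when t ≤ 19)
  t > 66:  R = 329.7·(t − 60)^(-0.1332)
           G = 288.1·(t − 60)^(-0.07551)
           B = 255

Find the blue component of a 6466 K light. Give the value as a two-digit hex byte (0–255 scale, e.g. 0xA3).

t = 6466/100 = 64.66; the t ≤ 66 branch applies.
B = 138.5·ln(64.66 − 10) − 305.0 = 138.5·ln 54.66 − 305.0 = 138.5·4.0011 − 305.0 = 249.157.
Rounded: 249; in hex, 0xF9.

0xF9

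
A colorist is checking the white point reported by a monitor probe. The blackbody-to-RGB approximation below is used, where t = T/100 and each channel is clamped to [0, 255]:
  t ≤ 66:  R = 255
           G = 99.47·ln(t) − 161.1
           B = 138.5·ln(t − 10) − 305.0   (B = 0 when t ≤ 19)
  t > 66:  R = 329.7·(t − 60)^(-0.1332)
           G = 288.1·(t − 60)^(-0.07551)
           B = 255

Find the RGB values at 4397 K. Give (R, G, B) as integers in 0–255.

(255, 215, 183)

t = 4397/100 = 43.97; the t ≤ 66 branch applies.
R = 255 by definition for t ≤ 66.
G = 99.47·ln 43.97 − 161.1 = 99.47·3.7835 − 161.1 = 215.245.
B = 138.5·ln(43.97 − 10) − 305.0 = 138.5·ln 33.97 − 305.0 = 138.5·3.5255 − 305.0 = 183.279.
Rounded: (255, 215, 183).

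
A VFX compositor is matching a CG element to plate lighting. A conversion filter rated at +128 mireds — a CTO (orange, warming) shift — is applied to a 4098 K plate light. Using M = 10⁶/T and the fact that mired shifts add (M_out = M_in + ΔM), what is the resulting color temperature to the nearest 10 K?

2690 K

M_in = 10⁶/4098 = 244.02 mireds.
M_out = 244.02 + (+128) = 372.02 mireds.
T_out = 10⁶/372.02 = 2688.0 K → 2690 K.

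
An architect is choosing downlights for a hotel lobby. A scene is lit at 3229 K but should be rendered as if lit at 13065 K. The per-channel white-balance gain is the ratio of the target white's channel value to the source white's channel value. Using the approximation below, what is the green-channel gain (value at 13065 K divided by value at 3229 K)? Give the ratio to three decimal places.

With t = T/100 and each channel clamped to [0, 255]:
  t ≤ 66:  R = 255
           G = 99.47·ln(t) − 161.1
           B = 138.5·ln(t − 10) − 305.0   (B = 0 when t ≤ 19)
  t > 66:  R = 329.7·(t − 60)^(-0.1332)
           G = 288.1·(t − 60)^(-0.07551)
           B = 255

At 3229 K (t = 32.29):
  G = 99.47·ln 32.29 − 161.1 = 99.47·3.4748 − 161.1 = 184.534.
At 13065 K (t = 130.65):
  G = 288.1·(130.65 − 60)^(-0.07551) = 288.1·70.65^(-0.07551) = 288.1·0.72506 = 208.890.
Gain = 208.890 / 184.534 = 1.1320 → 1.132.

1.132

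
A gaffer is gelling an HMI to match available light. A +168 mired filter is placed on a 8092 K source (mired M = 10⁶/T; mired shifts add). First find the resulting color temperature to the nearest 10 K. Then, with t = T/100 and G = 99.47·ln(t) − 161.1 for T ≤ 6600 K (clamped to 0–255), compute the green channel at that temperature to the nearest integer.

191

M_in = 10⁶/8092 = 123.58; M_out = 123.58 + (+168) = 291.58.
T_out = 10⁶/291.58 = 3429.6 K → 3430 K; t = 34.3.
G = 99.47·ln 34.3 − 161.1 = 99.47·3.5351 − 161.1 = 190.541.
Rounded: 191.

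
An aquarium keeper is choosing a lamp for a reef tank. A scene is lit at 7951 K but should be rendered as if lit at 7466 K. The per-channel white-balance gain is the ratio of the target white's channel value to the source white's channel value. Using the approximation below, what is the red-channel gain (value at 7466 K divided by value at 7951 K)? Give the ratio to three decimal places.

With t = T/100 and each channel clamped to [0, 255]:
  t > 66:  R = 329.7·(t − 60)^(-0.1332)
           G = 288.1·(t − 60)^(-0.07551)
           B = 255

1.039

At 7951 K (t = 79.51):
  R = 329.7·(79.51 − 60)^(-0.1332) = 329.7·19.51^(-0.1332) = 329.7·0.67319 = 221.951.
At 7466 K (t = 74.66):
  R = 329.7·(74.66 − 60)^(-0.1332) = 329.7·14.66^(-0.1332) = 329.7·0.69931 = 230.563.
Gain = 230.563 / 221.951 = 1.0388 → 1.039.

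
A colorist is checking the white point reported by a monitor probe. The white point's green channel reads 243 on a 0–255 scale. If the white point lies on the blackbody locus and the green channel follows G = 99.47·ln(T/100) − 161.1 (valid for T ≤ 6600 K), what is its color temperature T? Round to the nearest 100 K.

ln t = (243 + 161.1) / 99.47 = 4.0625.
t = e^4.0625 = 58.121.
T = 100·t = 5812 K → 5800 K to the nearest 100 K.

5800 K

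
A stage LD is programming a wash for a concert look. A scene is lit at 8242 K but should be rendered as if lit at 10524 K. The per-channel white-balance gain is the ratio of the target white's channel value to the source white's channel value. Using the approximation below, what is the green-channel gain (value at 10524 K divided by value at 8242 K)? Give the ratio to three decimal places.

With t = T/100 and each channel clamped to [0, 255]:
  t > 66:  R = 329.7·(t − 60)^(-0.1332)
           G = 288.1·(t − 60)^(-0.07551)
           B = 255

At 8242 K (t = 82.42):
  G = 288.1·(82.42 − 60)^(-0.07551) = 288.1·22.42^(-0.07551) = 288.1·0.79070 = 227.802.
At 10524 K (t = 105.24):
  G = 288.1·(105.24 − 60)^(-0.07551) = 288.1·45.24^(-0.07551) = 288.1·0.74988 = 216.040.
Gain = 216.040 / 227.802 = 0.9484 → 0.948.

0.948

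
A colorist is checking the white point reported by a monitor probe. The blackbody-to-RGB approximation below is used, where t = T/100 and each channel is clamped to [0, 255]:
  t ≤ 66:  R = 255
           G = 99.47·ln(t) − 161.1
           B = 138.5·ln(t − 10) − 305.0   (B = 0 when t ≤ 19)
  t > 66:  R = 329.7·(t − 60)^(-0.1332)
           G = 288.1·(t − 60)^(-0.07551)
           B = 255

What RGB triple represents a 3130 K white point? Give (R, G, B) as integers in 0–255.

(255, 181, 119)

t = 3130/100 = 31.3; the t ≤ 66 branch applies.
R = 255 by definition for t ≤ 66.
G = 99.47·ln 31.3 − 161.1 = 99.47·3.4436 − 161.1 = 181.437.
B = 138.5·ln(31.3 − 10) − 305.0 = 138.5·ln 21.3 − 305.0 = 138.5·3.0587 − 305.0 = 118.631.
Rounded: (255, 181, 119).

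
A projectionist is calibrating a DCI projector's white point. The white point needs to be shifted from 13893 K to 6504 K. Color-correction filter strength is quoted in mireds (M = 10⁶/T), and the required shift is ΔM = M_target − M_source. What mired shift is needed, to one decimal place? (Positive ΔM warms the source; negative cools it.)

+81.8 mireds

M_source = 10⁶/13893 = 71.979; M_target = 10⁶/6504 = 153.752.
ΔM = 153.752 − 71.979 = 81.773 → +81.8 mireds, a warming shift.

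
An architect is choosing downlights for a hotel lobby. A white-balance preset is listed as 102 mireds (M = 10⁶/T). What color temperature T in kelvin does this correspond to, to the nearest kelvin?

9804 K

T = 10⁶ / 102 = 9803.92 K → 9804 K.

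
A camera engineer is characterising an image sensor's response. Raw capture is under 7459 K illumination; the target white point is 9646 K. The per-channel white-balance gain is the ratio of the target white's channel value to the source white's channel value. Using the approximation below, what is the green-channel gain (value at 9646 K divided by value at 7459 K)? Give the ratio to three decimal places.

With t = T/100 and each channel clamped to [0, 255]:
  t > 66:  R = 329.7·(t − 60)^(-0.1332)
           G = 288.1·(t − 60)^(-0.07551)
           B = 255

0.933

At 7459 K (t = 74.59):
  G = 288.1·(74.59 − 60)^(-0.07551) = 288.1·14.59^(-0.07551) = 288.1·0.81677 = 235.313.
At 9646 K (t = 96.46):
  G = 288.1·(96.46 − 60)^(-0.07551) = 288.1·36.46^(-0.07551) = 288.1·0.76220 = 219.589.
Gain = 219.589 / 235.313 = 0.9332 → 0.933.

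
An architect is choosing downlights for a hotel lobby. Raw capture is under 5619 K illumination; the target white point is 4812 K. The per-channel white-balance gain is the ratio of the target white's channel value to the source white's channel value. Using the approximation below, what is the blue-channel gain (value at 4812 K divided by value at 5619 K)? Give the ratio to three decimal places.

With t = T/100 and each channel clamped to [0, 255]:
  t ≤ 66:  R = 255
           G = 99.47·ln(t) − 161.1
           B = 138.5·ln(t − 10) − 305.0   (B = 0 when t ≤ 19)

0.882

At 5619 K (t = 56.19):
  B = 138.5·ln(56.19 − 10) − 305.0 = 138.5·ln 46.19 − 305.0 = 138.5·3.8328 − 305.0 = 225.838.
At 4812 K (t = 48.12):
  B = 138.5·ln(48.12 − 10) − 305.0 = 138.5·ln 38.12 − 305.0 = 138.5·3.6407 − 305.0 = 199.242.
Gain = 199.242 / 225.838 = 0.8822 → 0.882.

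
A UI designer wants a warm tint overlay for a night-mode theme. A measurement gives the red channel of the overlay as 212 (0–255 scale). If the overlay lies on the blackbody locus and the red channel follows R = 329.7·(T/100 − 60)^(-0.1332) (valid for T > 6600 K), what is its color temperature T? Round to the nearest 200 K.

(t − 60)^(-0.1332) = 212/329.7 = 0.64301.
t − 60 = 0.64301^(1/-0.1332) = 0.64301^(-7.508) = 27.530, so t = 87.530.
T = 100·t = 8753 K → 8800 K to the nearest 200 K.

8800 K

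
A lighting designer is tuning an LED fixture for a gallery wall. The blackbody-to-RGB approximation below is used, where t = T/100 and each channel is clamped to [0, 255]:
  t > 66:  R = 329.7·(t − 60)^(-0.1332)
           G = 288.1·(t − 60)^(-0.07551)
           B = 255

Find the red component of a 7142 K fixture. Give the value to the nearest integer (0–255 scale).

t = 7142/100 = 71.42; the t > 66 branch applies.
R = 329.7·(71.42 − 60)^(-0.1332) = 329.7·11.42^(-0.1332) = 329.7·0.72297 = 238.362.
Rounded: 238.

238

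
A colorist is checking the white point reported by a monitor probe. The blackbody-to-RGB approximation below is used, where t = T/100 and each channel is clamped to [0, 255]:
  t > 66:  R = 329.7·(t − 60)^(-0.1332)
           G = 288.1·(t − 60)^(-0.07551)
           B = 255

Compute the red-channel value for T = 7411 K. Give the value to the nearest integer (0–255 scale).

232

t = 7411/100 = 74.11; the t > 66 branch applies.
R = 329.7·(74.11 − 60)^(-0.1332) = 329.7·14.11^(-0.1332) = 329.7·0.70288 = 231.741.
Rounded: 232.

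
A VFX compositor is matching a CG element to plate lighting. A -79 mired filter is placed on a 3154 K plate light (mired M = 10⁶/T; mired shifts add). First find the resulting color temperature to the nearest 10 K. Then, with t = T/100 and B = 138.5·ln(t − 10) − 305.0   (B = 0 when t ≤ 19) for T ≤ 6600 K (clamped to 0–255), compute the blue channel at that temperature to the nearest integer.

M_in = 10⁶/3154 = 317.06; M_out = 317.06 + (-79) = 238.06.
T_out = 10⁶/238.06 = 4200.7 K → 4200 K; t = 42.
B = 138.5·ln(42 − 10) − 305.0 = 138.5·ln 32 − 305.0 = 138.5·3.4657 − 305.0 = 175.004.
Rounded: 175.

175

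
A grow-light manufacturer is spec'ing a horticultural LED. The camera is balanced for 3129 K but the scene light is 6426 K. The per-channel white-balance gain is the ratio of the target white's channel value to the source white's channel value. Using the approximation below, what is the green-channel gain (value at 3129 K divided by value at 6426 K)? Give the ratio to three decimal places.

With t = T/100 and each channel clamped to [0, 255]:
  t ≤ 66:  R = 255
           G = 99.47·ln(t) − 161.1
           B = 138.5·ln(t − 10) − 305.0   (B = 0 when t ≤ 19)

0.717

At 6426 K (t = 64.26):
  G = 99.47·ln 64.26 − 161.1 = 99.47·4.1629 − 161.1 = 252.987.
At 3129 K (t = 31.29):
  G = 99.47·ln 31.29 − 161.1 = 99.47·3.4433 − 161.1 = 181.405.
Gain = 181.405 / 252.987 = 0.7171 → 0.717.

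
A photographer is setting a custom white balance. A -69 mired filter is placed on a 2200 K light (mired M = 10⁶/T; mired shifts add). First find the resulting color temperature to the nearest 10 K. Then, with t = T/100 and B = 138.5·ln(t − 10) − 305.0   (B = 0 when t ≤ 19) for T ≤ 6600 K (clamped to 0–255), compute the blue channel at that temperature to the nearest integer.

78

M_in = 10⁶/2200 = 454.55; M_out = 454.55 + (-69) = 385.55.
T_out = 10⁶/385.55 = 2593.7 K → 2590 K; t = 25.9.
B = 138.5·ln(25.9 − 10) − 305.0 = 138.5·ln 15.9 − 305.0 = 138.5·2.7663 − 305.0 = 78.135.
Rounded: 78.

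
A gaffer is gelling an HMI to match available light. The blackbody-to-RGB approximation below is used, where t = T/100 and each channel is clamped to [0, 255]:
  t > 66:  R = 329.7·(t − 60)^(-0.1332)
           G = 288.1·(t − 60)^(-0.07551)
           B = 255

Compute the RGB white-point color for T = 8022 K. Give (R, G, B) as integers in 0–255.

(221, 230, 255)

t = 8022/100 = 80.22; the t > 66 branch applies.
R = 329.7·(80.22 − 60)^(-0.1332) = 329.7·20.22^(-0.1332) = 329.7·0.66999 = 220.897.
G = 288.1·(80.22 − 60)^(-0.07551) = 288.1·20.22^(-0.07551) = 288.1·0.79689 = 229.585.
B = 255 by definition for t > 66.
Rounded: (221, 230, 255).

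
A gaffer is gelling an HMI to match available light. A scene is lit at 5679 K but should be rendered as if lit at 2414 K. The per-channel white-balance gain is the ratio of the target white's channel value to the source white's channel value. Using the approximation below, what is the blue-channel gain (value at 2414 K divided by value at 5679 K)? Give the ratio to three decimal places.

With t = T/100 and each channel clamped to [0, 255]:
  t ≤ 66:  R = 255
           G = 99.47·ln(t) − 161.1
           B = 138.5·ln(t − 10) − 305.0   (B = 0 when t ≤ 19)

0.272

At 5679 K (t = 56.79):
  B = 138.5·ln(56.79 − 10) − 305.0 = 138.5·ln 46.79 − 305.0 = 138.5·3.8457 − 305.0 = 227.625.
At 2414 K (t = 24.14):
  B = 138.5·ln(24.14 − 10) − 305.0 = 138.5·ln 14.14 − 305.0 = 138.5·2.6490 − 305.0 = 61.888.
Gain = 61.888 / 227.625 = 0.2719 → 0.272.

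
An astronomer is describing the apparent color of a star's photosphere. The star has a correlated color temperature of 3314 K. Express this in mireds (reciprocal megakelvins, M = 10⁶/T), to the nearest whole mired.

302 mireds

M = 10⁶ / 3314 = 301.750 → 302 mireds.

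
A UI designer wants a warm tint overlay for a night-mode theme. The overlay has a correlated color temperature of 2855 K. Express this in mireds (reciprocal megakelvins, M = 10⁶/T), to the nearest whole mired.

M = 10⁶ / 2855 = 350.263 → 350 mireds.

350 mireds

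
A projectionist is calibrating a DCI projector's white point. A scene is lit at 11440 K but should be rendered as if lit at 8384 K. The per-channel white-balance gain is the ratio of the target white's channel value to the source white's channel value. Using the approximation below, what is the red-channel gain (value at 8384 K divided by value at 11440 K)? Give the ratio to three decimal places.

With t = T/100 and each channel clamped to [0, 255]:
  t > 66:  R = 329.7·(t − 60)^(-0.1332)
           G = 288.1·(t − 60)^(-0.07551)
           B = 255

1.116

At 11440 K (t = 114.4):
  R = 329.7·(114.4 − 60)^(-0.1332) = 329.7·54.4^(-0.1332) = 329.7·0.58724 = 193.614.
At 8384 K (t = 83.84):
  R = 329.7·(83.84 − 60)^(-0.1332) = 329.7·23.84^(-0.1332) = 329.7·0.65545 = 216.103.
Gain = 216.103 / 193.614 = 1.1162 → 1.116.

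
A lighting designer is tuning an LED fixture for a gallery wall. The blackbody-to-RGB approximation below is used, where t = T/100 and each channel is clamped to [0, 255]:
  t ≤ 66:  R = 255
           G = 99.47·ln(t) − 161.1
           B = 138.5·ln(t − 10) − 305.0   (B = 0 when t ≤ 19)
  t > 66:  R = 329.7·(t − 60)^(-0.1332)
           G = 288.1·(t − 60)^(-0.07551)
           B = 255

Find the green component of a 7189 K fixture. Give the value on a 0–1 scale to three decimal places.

t = 7189/100 = 71.89; the t > 66 branch applies.
G = 288.1·(71.89 − 60)^(-0.07551) = 288.1·11.89^(-0.07551) = 288.1·0.82949 = 238.977.
On a 0–1 scale: 238.977/255 = 0.9372 → 0.937.

0.937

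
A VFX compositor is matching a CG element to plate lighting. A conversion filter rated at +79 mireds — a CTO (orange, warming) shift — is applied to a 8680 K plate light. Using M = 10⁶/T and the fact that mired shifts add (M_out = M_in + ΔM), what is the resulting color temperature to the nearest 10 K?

5150 K

M_in = 10⁶/8680 = 115.21 mireds.
M_out = 115.21 + (+79) = 194.21 mireds.
T_out = 10⁶/194.21 = 5149.1 K → 5150 K.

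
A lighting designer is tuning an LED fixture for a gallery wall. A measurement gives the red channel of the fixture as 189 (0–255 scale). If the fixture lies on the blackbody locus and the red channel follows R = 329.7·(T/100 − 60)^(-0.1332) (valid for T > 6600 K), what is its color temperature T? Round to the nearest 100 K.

12500 K

(t − 60)^(-0.1332) = 189/329.7 = 0.57325.
t − 60 = 0.57325^(1/-0.1332) = 0.57325^(-7.508) = 65.199, so t = 125.199.
T = 100·t = 12520 K → 12500 K to the nearest 100 K.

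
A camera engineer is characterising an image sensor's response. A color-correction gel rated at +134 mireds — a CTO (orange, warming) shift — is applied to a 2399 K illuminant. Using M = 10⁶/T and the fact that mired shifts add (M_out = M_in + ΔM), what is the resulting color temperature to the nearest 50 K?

1800 K

M_in = 10⁶/2399 = 416.84 mireds.
M_out = 416.84 + (+134) = 550.84 mireds.
T_out = 10⁶/550.84 = 1815.4 K → 1800 K.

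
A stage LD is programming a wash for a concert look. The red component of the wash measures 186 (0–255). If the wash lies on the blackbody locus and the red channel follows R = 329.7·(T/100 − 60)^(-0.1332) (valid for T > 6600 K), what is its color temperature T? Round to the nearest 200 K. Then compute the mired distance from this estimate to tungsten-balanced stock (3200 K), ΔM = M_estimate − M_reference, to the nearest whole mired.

-238 mireds

(t − 60)^(-0.1332) = 186/329.7 = 0.56415.
t − 60 = 0.56415^(1/-0.1332) = 0.56415^(-7.508) = 73.521, so t = 133.521.
T = 100·t = 13352 K → 13400 K to the nearest 200 K.
M_estimate = 10⁶/13400 = 74.63; M_reference = 10⁶/3200 = 312.50.
ΔM = 74.63 − 312.50 = -237.87 → -238 mireds.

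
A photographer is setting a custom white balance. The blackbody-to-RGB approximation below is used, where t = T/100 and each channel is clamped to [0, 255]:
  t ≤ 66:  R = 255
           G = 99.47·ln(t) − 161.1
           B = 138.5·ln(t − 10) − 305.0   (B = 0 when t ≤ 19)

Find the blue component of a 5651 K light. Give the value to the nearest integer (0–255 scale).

227

t = 5651/100 = 56.51; the t ≤ 66 branch applies.
B = 138.5·ln(56.51 − 10) − 305.0 = 138.5·ln 46.51 − 305.0 = 138.5·3.8397 − 305.0 = 226.794.
Rounded: 227.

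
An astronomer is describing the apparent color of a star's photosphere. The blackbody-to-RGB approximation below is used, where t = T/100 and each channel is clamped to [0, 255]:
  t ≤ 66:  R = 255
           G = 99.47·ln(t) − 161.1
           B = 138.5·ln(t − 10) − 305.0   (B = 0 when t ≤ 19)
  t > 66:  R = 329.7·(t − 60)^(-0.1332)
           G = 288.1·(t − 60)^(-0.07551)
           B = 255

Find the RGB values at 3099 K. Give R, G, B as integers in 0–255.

t = 3099/100 = 30.99; the t ≤ 66 branch applies.
R = 255 by definition for t ≤ 66.
G = 99.47·ln 30.99 − 161.1 = 99.47·3.4337 − 161.1 = 180.447.
B = 138.5·ln(30.99 − 10) − 305.0 = 138.5·ln 20.99 − 305.0 = 138.5·3.0440 − 305.0 = 116.600.
Rounded: (255, 180, 117).

R=255, G=180, B=117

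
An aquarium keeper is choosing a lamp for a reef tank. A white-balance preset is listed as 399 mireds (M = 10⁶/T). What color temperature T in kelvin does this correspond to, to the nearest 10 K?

T = 10⁶ / 399 = 2506.27 K → 2510 K.

2510 K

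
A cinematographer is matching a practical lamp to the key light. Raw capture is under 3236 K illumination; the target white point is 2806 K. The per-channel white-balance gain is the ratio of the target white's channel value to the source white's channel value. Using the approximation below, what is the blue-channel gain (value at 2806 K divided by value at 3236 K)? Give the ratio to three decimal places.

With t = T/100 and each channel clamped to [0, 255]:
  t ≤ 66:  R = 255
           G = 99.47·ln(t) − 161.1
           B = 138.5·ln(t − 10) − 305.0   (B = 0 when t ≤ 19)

At 3236 K (t = 32.36):
  B = 138.5·ln(32.36 − 10) − 305.0 = 138.5·ln 22.36 − 305.0 = 138.5·3.1073 − 305.0 = 125.357.
At 2806 K (t = 28.06):
  B = 138.5·ln(28.06 − 10) − 305.0 = 138.5·ln 18.06 − 305.0 = 138.5·2.8937 − 305.0 = 95.777.
Gain = 95.777 / 125.357 = 0.7640 → 0.764.

0.764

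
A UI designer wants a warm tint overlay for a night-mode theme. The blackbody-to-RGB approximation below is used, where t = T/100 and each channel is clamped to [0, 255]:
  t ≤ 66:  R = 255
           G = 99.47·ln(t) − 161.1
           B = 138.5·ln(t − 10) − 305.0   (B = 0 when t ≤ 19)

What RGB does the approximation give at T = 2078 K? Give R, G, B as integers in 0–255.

R=255, G=141, B=24

t = 2078/100 = 20.78; the t ≤ 66 branch applies.
R = 255 by definition for t ≤ 66.
G = 99.47·ln 20.78 − 161.1 = 99.47·3.0340 − 161.1 = 140.691.
B = 138.5·ln(20.78 − 10) − 305.0 = 138.5·ln 10.78 − 305.0 = 138.5·2.3777 − 305.0 = 24.310.
Rounded: (255, 141, 24).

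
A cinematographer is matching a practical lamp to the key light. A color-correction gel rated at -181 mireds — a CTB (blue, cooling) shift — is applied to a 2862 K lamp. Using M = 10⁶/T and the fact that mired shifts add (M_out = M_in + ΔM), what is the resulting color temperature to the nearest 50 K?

5950 K

M_in = 10⁶/2862 = 349.41 mireds.
M_out = 349.41 + (-181) = 168.41 mireds.
T_out = 10⁶/168.41 = 5938.0 K → 5950 K.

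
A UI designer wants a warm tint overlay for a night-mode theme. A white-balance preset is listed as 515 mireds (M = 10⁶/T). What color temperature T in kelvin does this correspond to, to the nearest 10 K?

T = 10⁶ / 515 = 1941.75 K → 1940 K.

1940 K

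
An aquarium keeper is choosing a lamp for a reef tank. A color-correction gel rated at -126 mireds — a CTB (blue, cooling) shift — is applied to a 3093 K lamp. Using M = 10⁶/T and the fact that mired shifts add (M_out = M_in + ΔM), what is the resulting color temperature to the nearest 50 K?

M_in = 10⁶/3093 = 323.31 mireds.
M_out = 323.31 + (-126) = 197.31 mireds.
T_out = 10⁶/197.31 = 5068.1 K → 5050 K.

5050 K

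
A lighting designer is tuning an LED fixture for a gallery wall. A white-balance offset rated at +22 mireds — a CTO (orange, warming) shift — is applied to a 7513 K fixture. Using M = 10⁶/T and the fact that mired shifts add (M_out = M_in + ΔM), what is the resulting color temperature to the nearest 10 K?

6450 K

M_in = 10⁶/7513 = 133.10 mireds.
M_out = 133.10 + (+22) = 155.10 mireds.
T_out = 10⁶/155.10 = 6447.3 K → 6450 K.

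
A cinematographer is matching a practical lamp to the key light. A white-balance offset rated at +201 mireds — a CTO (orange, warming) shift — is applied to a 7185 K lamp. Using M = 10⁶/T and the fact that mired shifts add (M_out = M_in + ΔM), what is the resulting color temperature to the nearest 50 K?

2950 K

M_in = 10⁶/7185 = 139.18 mireds.
M_out = 139.18 + (+201) = 340.18 mireds.
T_out = 10⁶/340.18 = 2939.6 K → 2950 K.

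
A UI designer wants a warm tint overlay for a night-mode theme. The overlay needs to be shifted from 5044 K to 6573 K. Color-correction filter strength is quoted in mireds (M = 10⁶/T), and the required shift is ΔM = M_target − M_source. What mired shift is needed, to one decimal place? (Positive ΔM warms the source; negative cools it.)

M_source = 10⁶/5044 = 198.255; M_target = 10⁶/6573 = 152.138.
ΔM = 152.138 − 198.255 = -46.118 → -46.1 mireds, a cooling shift.

-46.1 mireds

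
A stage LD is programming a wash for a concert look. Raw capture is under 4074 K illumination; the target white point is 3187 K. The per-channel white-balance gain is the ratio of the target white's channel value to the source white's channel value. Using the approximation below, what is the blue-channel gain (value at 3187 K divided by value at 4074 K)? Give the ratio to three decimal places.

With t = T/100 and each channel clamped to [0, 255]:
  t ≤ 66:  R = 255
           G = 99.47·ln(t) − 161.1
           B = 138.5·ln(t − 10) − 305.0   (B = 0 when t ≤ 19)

At 4074 K (t = 40.74):
  B = 138.5·ln(40.74 − 10) − 305.0 = 138.5·ln 30.74 − 305.0 = 138.5·3.4256 − 305.0 = 169.441.
At 3187 K (t = 31.87):
  B = 138.5·ln(31.87 − 10) − 305.0 = 138.5·ln 21.87 − 305.0 = 138.5·3.0851 − 305.0 = 122.289.
Gain = 122.289 / 169.441 = 0.7217 → 0.722.

0.722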